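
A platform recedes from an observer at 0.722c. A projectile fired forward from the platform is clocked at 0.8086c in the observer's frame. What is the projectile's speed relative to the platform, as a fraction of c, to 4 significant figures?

Inverse velocity addition: u' = (u − v)/(1 − uv/c²)
= (0.8086 − 0.722)/(1 − 0.8086×0.722) = 0.08660/0.416191 = 0.2081

u' ≈ 0.2081c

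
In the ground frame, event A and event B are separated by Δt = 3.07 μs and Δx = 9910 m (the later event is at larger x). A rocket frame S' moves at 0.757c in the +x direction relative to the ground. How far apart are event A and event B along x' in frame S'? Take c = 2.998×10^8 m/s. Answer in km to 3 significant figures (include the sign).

γ = 1/√(1 − 0.757²) = 1.5304
Δx' = γ(Δx − vΔt) = 1.5304 × (9910 m − 0.757×(2.998×10^8 m/s)×3.07×10^-6 s)
= 1.5304 × (9213.3 m) = 14.1 km

Δx' ≈ 14.1 km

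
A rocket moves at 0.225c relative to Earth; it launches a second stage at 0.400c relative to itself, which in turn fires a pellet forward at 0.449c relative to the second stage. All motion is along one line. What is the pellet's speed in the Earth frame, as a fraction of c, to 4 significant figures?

Compose boost 2: (0.400 + 0.225)/(1 + 0.400×0.225) = 0.6250/1.09000 = 0.573394
Compose boost 3: (0.449 + 0.573394)/(1 + 0.449×0.573394) = 1.02239/1.25745 = 0.8131

u ≈ 0.8131c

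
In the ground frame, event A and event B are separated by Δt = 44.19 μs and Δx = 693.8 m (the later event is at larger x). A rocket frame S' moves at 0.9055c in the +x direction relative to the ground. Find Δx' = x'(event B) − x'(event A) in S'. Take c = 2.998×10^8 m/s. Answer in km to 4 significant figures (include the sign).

Δx' ≈ -26.63 km

γ = 1/√(1 − 0.9055²) = 2.35657
Δx' = γ(Δx − vΔt) = 2.35657 × (693.8 m − 0.9055×(2.998×10^8 m/s)×44.19×10^-6 s)
= 2.35657 × (-11302.4 m) = -26.63 km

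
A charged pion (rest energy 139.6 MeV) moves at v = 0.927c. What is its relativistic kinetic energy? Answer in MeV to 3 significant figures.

γ = 1/√(1 − 0.927²) = 2.6662
K = (γ − 1)m₀c² = (2.6662 − 1) × 139.6 MeV = 1.6662 × 139.6 MeV = 233 MeV

K ≈ 233 MeV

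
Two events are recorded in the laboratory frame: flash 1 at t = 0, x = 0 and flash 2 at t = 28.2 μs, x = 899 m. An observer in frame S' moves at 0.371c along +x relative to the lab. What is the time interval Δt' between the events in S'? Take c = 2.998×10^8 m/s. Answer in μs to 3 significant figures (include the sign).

Δt' ≈ 29.2 μs

γ = 1/√(1 − 0.371²) = 1.0769
Δt' = γ(Δt − vΔx/c²) = 1.0769 × (28.2 μs − 0.371×899 m / (2.998×10^8 m/s))
= 1.0769 × (27.087 μs) = 29.2 μs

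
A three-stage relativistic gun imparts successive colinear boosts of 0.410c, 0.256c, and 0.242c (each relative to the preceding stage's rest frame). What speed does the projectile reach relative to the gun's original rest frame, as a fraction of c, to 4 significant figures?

Compose boost 2: (0.256 + 0.410)/(1 + 0.256×0.410) = 0.6660/1.10496 = 0.602737
Compose boost 3: (0.242 + 0.602737)/(1 + 0.242×0.602737) = 0.844737/1.14586 = 0.7372

u ≈ 0.7372c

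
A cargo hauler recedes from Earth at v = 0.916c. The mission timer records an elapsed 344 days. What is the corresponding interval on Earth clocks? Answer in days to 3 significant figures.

γ = 1/√(1 − 0.916²) = 2.4927
Time dilation: Δt = γτ₀ = 2.4927 × 344 days = 857 days

Δt ≈ 857 days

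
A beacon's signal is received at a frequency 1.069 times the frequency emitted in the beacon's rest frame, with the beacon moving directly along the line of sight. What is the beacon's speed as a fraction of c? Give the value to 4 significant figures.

f_obs/f_src = √((1+β)/(1−β)) = 1.069  ⇒  (1+β)/(1−β) = 1.14276
β = |1 − D²|/(1 + D²) = |1 − 1.14276|/(1 + 1.14276) = 0.06662

β ≈ 0.06662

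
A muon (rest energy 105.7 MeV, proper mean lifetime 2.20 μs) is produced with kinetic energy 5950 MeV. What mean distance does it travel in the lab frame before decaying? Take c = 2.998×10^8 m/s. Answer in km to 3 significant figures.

γ = 1 + K/(m₀c²) = 1 + 5950/105.7 = 57.291
β = √(1 − 1/γ²) = 0.99985
Dilated lifetime: γτ₀ = 57.291 × 2.20 μs = 126.04 μs
d = βc·γτ₀ = 0.99985 × (2.998×10^8 m/s) × 0.00012604 s = 37.8 km

d ≈ 37.8 km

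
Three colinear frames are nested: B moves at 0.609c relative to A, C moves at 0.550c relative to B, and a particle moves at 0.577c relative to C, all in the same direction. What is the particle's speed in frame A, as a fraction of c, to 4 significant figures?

u ≈ 0.9629c

Compose boost 2: (0.550 + 0.609)/(1 + 0.550×0.609) = 1.159/1.33495 = 0.868197
Compose boost 3: (0.577 + 0.868197)/(1 + 0.577×0.868197) = 1.44520/1.50095 = 0.9629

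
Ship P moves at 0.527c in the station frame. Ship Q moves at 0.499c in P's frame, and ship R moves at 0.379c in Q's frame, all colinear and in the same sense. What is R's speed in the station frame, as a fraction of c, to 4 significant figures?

u ≈ 0.9109c

Compose boost 2: (0.499 + 0.527)/(1 + 0.499×0.527) = 1.026/1.26297 = 0.812369
Compose boost 3: (0.379 + 0.812369)/(1 + 0.379×0.812369) = 1.19137/1.30789 = 0.9109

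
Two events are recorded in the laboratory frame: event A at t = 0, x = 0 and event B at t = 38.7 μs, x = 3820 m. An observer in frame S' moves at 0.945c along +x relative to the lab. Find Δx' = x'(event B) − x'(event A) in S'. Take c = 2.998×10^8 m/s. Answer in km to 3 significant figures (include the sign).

γ = 1/√(1 − 0.945²) = 3.0574
Δx' = γ(Δx − vΔt) = 3.0574 × (3820 m − 0.945×(2.998×10^8 m/s)×38.7×10^-6 s)
= 3.0574 × (-7144.1 m) = -21.8 km

Δx' ≈ -21.8 km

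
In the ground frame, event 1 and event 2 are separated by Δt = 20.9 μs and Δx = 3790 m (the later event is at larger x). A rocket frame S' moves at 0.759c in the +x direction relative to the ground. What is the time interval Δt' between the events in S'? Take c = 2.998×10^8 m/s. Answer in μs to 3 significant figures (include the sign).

Δt' ≈ 17.4 μs

γ = 1/√(1 − 0.759²) = 1.5359
Δt' = γ(Δt − vΔx/c²) = 1.5359 × (20.9 μs − 0.759×3790 m / (2.998×10^8 m/s))
= 1.5359 × (11.305 μs) = 17.4 μs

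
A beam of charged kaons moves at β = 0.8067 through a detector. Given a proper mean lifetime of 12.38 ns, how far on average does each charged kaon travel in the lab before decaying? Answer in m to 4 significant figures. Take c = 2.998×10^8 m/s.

d ≈ 5.066 m

γ = 1/√(1 − 0.8067²) = 1.69216
Dilated lifetime: Δt = γτ₀ = 1.69216 × 12.38 ns = 20.9489 ns
d = vΔt = 0.8067c × 20.9489 ns = 2.41849×10^8 m/s × 2.09489×10^-8 s = 5.066 m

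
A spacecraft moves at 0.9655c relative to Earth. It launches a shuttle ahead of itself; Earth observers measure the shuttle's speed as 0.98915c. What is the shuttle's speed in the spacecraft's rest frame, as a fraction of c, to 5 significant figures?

Inverse velocity addition: u' = (u − v)/(1 − uv/c²)
= (0.98915 − 0.9655)/(1 − 0.98915×0.9655) = 0.023650/0.04497567 = 0.52584

u' ≈ 0.52584c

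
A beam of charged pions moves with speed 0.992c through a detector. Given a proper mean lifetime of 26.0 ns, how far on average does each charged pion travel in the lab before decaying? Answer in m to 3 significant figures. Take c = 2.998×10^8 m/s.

d ≈ 61.3 m

γ = 1/√(1 − 0.992²) = 7.9216
Dilated lifetime: Δt = γτ₀ = 7.9216 × 26.0 ns = 205.96 ns
d = vΔt = 0.992c × 205.96 ns = 2.9740×10^8 m/s × 2.0596×10^-7 s = 61.3 m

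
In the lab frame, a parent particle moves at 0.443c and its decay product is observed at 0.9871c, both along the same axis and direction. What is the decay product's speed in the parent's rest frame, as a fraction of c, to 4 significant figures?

Inverse velocity addition: u' = (u − v)/(1 − uv/c²)
= (0.9871 − 0.443)/(1 − 0.9871×0.443) = 0.5441/0.562715 = 0.9669

u' ≈ 0.9669c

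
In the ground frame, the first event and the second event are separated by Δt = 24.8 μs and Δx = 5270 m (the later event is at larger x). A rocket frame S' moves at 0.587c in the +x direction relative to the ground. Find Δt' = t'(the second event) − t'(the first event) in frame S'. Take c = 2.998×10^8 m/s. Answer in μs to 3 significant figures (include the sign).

γ = 1/√(1 − 0.587²) = 1.2352
Δt' = γ(Δt − vΔx/c²) = 1.2352 × (24.8 μs − 0.587×5270 m / (2.998×10^8 m/s))
= 1.2352 × (14.481 μs) = 17.9 μs

Δt' ≈ 17.9 μs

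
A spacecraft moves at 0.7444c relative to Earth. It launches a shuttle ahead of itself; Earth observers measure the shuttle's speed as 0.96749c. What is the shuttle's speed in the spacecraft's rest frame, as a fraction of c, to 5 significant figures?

Inverse velocity addition: u' = (u − v)/(1 − uv/c²)
= (0.96749 − 0.7444)/(1 − 0.96749×0.7444) = 0.22309/0.2798004 = 0.79732

u' ≈ 0.79732c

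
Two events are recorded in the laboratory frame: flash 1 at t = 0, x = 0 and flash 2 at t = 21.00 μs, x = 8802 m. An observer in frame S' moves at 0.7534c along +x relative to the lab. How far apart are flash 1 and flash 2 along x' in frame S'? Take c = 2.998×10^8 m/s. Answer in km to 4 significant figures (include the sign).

γ = 1/√(1 − 0.7534²) = 1.52077
Δx' = γ(Δx − vΔt) = 1.52077 × (8802 m − 0.7534×(2.998×10^8 m/s)×21.00×10^-6 s)
= 1.52077 × (4058.74 m) = 6.172 km

Δx' ≈ 6.172 km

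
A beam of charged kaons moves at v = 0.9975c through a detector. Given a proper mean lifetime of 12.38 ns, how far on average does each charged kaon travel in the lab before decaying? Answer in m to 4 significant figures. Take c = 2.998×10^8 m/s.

d ≈ 52.39 m

γ = 1/√(1 − 0.9975²) = 14.1510
Dilated lifetime: Δt = γτ₀ = 14.1510 × 12.38 ns = 175.189 ns
d = vΔt = 0.9975c × 175.189 ns = 2.99050×10^8 m/s × 1.75189×10^-7 s = 52.39 m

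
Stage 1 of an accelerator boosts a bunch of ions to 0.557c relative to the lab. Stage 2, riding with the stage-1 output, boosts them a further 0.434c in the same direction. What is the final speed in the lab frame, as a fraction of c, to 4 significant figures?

u ≈ 0.7981c

Compose boost 2: (0.434 + 0.557)/(1 + 0.434×0.557) = 0.9910/1.24174 = 0.7981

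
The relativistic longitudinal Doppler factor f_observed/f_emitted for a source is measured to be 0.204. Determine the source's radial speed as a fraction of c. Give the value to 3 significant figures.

f_obs/f_src = √((1−β)/(1+β)) = 0.204  ⇒  (1−β)/(1+β) = 0.041616
β = |1 − D²|/(1 + D²) = |1 − 0.041616|/(1 + 0.041616) = 0.920

β ≈ 0.920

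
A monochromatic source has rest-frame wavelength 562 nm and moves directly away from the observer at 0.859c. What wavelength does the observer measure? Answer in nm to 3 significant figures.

Relativistic Doppler: λ_obs = λ_src √((1+β)/(1−β))
= 562 × √(1.8590/0.14100) = 562 × 3.6310 = 2040 nm

λ_obs ≈ 2040 nm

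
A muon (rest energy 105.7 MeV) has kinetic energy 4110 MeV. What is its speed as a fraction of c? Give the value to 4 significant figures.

γ = 1 + K/(m₀c²) = 1 + 4110/105.7 = 39.8836
β = √(1 − 1/γ²) = 0.9997

β ≈ 0.9997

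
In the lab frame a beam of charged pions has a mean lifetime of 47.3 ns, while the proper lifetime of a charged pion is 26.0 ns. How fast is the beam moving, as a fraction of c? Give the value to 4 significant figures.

β ≈ 0.8354

γ = Δt/τ₀ = 47.3/26.0 = 1.81923
β = √(1 − 1/γ²) = √(1 − 1/1.81923²) = 0.8354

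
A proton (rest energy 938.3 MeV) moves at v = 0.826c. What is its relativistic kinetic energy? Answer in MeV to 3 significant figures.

γ = 1/√(1 − 0.826²) = 1.7741
K = (γ − 1)m₀c² = (1.7741 − 1) × 938.3 MeV = 0.77409 × 938.3 MeV = 726 MeV

K ≈ 726 MeV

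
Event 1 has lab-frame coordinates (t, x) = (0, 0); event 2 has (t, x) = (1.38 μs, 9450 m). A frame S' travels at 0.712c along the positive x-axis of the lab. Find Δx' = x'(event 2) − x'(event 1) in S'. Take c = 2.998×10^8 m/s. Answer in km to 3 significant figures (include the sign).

Δx' ≈ 13.0 km

γ = 1/√(1 − 0.712²) = 1.4241
Δx' = γ(Δx − vΔt) = 1.4241 × (9450 m − 0.712×(2.998×10^8 m/s)×1.38×10^-6 s)
= 1.4241 × (9155.4 m) = 13.0 km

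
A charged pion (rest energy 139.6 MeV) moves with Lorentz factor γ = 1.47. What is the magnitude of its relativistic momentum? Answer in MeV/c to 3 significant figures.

β = √(1 − 1/γ²) = √(1 − 1/1.47²) = 0.73296
p = γβm₀c = 1.47 × 0.73296 × 139.6 MeV/c = 150 MeV/c

p ≈ 150 MeV/c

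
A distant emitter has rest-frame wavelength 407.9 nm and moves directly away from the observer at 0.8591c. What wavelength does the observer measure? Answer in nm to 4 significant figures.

Relativistic Doppler: λ_obs = λ_src √((1+β)/(1−β))
= 407.9 × √(1.85910/0.140900) = 407.9 × 3.63242 = 1482 nm

λ_obs ≈ 1482 nm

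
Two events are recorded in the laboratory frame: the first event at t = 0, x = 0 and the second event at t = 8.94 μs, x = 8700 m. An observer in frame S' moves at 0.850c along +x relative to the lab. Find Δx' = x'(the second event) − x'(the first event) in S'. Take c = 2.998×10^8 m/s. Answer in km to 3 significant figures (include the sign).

Δx' ≈ 12.2 km

γ = 1/√(1 − 0.850²) = 1.8983
Δx' = γ(Δx − vΔt) = 1.8983 × (8700 m − 0.850×(2.998×10^8 m/s)×8.94×10^-6 s)
= 1.8983 × (6421.8 m) = 12.2 km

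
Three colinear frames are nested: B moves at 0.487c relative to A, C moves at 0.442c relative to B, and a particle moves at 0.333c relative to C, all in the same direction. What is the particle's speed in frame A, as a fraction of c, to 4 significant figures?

Compose boost 2: (0.442 + 0.487)/(1 + 0.442×0.487) = 0.9290/1.21525 = 0.764449
Compose boost 3: (0.333 + 0.764449)/(1 + 0.333×0.764449) = 1.09745/1.25456 = 0.8748

u ≈ 0.8748c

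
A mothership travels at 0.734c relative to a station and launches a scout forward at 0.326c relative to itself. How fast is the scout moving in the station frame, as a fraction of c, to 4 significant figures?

Compose boost 2: (0.326 + 0.734)/(1 + 0.326×0.734) = 1.060/1.23928 = 0.8553

u ≈ 0.8553c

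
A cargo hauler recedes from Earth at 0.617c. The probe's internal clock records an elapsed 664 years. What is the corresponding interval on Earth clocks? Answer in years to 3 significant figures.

γ = 1/√(1 − 0.617²) = 1.2707
Time dilation: Δt = γτ₀ = 1.2707 × 664 years = 844 years

Δt ≈ 844 years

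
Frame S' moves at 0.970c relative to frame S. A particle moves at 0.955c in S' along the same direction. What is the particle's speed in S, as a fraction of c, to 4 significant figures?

u ≈ 0.9993c

Relativistic velocity addition: u = (u' + v)/(1 + u'v/c²)
= (0.955 + 0.970)/(1 + 0.955×0.970) = 1.925/1.92635 = 0.9993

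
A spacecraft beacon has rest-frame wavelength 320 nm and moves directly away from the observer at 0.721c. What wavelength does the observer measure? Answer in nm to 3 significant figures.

λ_obs ≈ 795 nm

Relativistic Doppler: λ_obs = λ_src √((1+β)/(1−β))
= 320 × √(1.7210/0.27900) = 320 × 2.4836 = 795 nm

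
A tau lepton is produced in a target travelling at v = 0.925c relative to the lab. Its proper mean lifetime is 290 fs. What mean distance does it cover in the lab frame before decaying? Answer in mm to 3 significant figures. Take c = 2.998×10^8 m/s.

d ≈ 0.212 mm

γ = 1/√(1 − 0.925²) = 2.6318
Dilated lifetime: Δt = γτ₀ = 2.6318 × 290 fs = 763.22 fs
d = vΔt = 0.925c × 763.22 fs = 2.7732×10^8 m/s × 7.6322×10^-13 s = 0.212 mm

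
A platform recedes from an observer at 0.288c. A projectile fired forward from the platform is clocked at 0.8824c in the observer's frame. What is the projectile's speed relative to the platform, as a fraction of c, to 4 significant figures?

Inverse velocity addition: u' = (u − v)/(1 − uv/c²)
= (0.8824 − 0.288)/(1 − 0.8824×0.288) = 0.5944/0.745869 = 0.7969

u' ≈ 0.7969c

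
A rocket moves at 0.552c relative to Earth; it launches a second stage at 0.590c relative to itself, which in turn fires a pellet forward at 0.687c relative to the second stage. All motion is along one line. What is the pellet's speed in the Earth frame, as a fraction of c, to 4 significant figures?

Compose boost 2: (0.590 + 0.552)/(1 + 0.590×0.552) = 1.142/1.32568 = 0.861445
Compose boost 3: (0.687 + 0.861445)/(1 + 0.687×0.861445) = 1.54844/1.59181 = 0.9728

u ≈ 0.9728c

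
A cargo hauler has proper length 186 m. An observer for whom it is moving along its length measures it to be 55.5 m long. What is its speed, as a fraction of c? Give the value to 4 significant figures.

β ≈ 0.9544

γ = L₀/L = 186/55.5 = 3.35135
β = √(1 − 1/γ²) = 0.9544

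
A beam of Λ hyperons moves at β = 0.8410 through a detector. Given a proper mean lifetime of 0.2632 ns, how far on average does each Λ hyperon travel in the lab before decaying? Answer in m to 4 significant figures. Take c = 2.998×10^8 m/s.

γ = 1/√(1 − 0.8410²) = 1.84831
Dilated lifetime: Δt = γτ₀ = 1.84831 × 0.2632 ns = 0.486475 ns
d = vΔt = 0.8410c × 0.486475 ns = 2.52132×10^8 m/s × 4.86475×10^-10 s = 0.1227 m

d ≈ 0.1227 m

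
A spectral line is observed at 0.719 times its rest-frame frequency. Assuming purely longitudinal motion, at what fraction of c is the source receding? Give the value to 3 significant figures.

β ≈ 0.318

f_obs/f_src = √((1−β)/(1+β)) = 0.719  ⇒  (1−β)/(1+β) = 0.51696
β = |1 − D²|/(1 + D²) = |1 − 0.51696|/(1 + 0.51696) = 0.318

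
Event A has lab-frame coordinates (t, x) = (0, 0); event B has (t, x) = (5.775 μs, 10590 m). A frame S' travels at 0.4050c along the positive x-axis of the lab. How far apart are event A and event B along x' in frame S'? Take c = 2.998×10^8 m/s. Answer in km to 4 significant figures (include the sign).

γ = 1/√(1 − 0.4050²) = 1.09371
Δx' = γ(Δx − vΔt) = 1.09371 × (10590 m − 0.4050×(2.998×10^8 m/s)×5.775×10^-6 s)
= 1.09371 × (9888.81 m) = 10.82 km

Δx' ≈ 10.82 km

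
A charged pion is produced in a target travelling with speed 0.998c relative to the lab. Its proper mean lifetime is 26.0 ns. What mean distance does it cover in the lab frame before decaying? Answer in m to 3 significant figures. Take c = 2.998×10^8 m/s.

d ≈ 123 m

γ = 1/√(1 − 0.998²) = 15.819
Dilated lifetime: Δt = γτ₀ = 15.819 × 26.0 ns = 411.30 ns
d = vΔt = 0.998c × 411.30 ns = 2.9920×10^8 m/s × 4.1130×10^-7 s = 123 m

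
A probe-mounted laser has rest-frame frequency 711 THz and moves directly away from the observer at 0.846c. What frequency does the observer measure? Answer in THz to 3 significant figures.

f_obs ≈ 205 THz

Relativistic Doppler: f_obs = f_src √((1−β)/(1+β))
= 711 × √(0.15400/1.8460) = 711 × 0.28883 = 205 THz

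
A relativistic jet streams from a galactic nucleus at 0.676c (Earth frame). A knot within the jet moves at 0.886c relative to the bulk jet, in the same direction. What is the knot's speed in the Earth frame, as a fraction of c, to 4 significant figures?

u ≈ 0.9769c

Relativistic velocity addition: u = (u' + v)/(1 + u'v/c²)
= (0.886 + 0.676)/(1 + 0.886×0.676) = 1.562/1.59894 = 0.9769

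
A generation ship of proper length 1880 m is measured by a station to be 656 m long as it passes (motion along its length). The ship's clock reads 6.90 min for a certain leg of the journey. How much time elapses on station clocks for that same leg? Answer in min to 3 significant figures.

Δt ≈ 19.8 min

Length contraction ⇒ γ = L₀/L = 1880/656 = 2.8659
Time dilation: Δt = γτ₀ = 2.8659 × 6.90 min = 19.8 min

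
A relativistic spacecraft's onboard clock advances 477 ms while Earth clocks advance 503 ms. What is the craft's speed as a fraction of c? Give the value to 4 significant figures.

γ = Δt/τ₀ = 503/477 = 1.05451
β = √(1 − 1/γ²) = √(1 − 1/1.05451²) = 0.3173

β ≈ 0.3173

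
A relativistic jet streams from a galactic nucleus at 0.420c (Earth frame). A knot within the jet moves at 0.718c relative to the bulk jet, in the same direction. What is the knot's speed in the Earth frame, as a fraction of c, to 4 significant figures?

u ≈ 0.8743c

Relativistic velocity addition: u = (u' + v)/(1 + u'v/c²)
= (0.718 + 0.420)/(1 + 0.718×0.420) = 1.138/1.30156 = 0.8743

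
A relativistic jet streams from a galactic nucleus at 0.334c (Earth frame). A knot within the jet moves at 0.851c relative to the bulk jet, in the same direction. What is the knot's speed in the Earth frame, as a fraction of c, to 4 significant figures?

Relativistic velocity addition: u = (u' + v)/(1 + u'v/c²)
= (0.851 + 0.334)/(1 + 0.851×0.334) = 1.185/1.28423 = 0.9227

u ≈ 0.9227c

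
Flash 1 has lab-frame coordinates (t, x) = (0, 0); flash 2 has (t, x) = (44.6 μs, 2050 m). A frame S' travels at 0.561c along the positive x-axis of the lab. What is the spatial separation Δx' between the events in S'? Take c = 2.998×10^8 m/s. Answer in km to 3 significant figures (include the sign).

γ = 1/√(1 − 0.561²) = 1.2080
Δx' = γ(Δx − vΔt) = 1.2080 × (2050 m − 0.561×(2.998×10^8 m/s)×44.6×10^-6 s)
= 1.2080 × (-5451.2 m) = -6.59 km

Δx' ≈ -6.59 km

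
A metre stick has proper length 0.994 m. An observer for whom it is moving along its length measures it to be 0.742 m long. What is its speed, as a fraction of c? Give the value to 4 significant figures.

β ≈ 0.6654

γ = L₀/L = 0.994/0.742 = 1.33962
β = √(1 − 1/γ²) = 0.6654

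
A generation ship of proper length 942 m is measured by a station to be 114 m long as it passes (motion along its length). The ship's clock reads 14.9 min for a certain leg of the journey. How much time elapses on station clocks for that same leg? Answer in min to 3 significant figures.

Length contraction ⇒ γ = L₀/L = 942/114 = 8.2632
Time dilation: Δt = γτ₀ = 8.2632 × 14.9 min = 123 min

Δt ≈ 123 min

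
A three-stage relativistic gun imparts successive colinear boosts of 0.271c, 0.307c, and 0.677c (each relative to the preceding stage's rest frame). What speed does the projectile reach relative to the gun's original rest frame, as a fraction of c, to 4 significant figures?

Compose boost 2: (0.307 + 0.271)/(1 + 0.307×0.271) = 0.5780/1.08320 = 0.533606
Compose boost 3: (0.677 + 0.533606)/(1 + 0.677×0.533606) = 1.21061/1.36125 = 0.8893

u ≈ 0.8893c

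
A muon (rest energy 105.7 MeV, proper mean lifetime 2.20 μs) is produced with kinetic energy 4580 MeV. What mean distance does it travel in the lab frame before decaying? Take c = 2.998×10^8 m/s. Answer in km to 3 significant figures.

d ≈ 29.2 km

γ = 1 + K/(m₀c²) = 1 + 4580/105.7 = 44.330
β = √(1 − 1/γ²) = 0.99975
Dilated lifetime: γτ₀ = 44.330 × 2.20 μs = 97.526 μs
d = βc·γτ₀ = 0.99975 × (2.998×10^8 m/s) × 9.7526×10^-5 s = 29.2 km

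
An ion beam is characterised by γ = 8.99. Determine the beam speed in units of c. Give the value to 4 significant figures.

β = √(1 − 1/γ²) = √(1 − 1/8.99²) = √(0.987627) = 0.9938

β ≈ 0.9938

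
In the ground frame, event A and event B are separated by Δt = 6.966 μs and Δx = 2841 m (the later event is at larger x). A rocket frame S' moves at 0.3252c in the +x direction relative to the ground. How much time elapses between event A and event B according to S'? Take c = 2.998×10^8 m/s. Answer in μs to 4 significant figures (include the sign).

γ = 1/√(1 − 0.3252²) = 1.05748
Δt' = γ(Δt − vΔx/c²) = 1.05748 × (6.966 μs − 0.3252×2841 m / (2.998×10^8 m/s))
= 1.05748 × (3.88430 μs) = 4.108 μs

Δt' ≈ 4.108 μs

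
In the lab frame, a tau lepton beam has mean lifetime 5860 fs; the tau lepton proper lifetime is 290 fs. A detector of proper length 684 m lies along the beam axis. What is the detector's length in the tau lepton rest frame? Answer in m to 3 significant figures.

L ≈ 33.8 m

Time dilation ⇒ γ = Δt/τ₀ = 5860/290 = 20.207
Length contraction: L = L₀/γ = 684/20.207 = 33.8 m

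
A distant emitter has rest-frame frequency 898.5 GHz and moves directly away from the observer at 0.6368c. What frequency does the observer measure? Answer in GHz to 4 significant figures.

Relativistic Doppler: f_obs = f_src √((1−β)/(1+β))
= 898.5 × √(0.363200/1.63680) = 898.5 × 0.471059 = 423.2 GHz

f_obs ≈ 423.2 GHz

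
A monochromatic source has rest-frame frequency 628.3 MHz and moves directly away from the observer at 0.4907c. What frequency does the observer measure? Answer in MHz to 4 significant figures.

f_obs ≈ 367.2 MHz

Relativistic Doppler: f_obs = f_src √((1−β)/(1+β))
= 628.3 × √(0.509300/1.49070) = 628.3 × 0.584510 = 367.2 MHz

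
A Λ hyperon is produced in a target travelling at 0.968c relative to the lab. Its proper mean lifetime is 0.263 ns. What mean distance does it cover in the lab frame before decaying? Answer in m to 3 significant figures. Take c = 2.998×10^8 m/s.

d ≈ 0.304 m

γ = 1/√(1 − 0.968²) = 3.9849
Dilated lifetime: Δt = γτ₀ = 3.9849 × 0.263 ns = 1.0480 ns
d = vΔt = 0.968c × 1.0480 ns = 2.9021×10^8 m/s × 1.0480×10^-9 s = 0.304 m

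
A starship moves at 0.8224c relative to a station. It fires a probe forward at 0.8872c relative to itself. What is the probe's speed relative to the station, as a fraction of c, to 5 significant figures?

Relativistic velocity addition: u = (u' + v)/(1 + u'v/c²)
= (0.8872 + 0.8224)/(1 + 0.8872×0.8224) = 1.7096/1.729633 = 0.98842

u ≈ 0.98842c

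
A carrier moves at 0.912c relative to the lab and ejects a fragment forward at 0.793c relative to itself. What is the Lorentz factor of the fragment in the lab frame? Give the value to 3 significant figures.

u_lab = (0.793 + 0.912)/(1 + 0.793×0.912) = 1.705/1.72322 = 0.989429
γ = 1/√(1 − 0.989429²) = 6.90

γ ≈ 6.90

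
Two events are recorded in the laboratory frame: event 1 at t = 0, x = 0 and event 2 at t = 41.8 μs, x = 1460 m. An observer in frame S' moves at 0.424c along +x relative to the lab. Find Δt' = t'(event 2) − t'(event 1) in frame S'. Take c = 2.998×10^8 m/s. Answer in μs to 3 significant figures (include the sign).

γ = 1/√(1 − 0.424²) = 1.1042
Δt' = γ(Δt − vΔx/c²) = 1.1042 × (41.8 μs − 0.424×1460 m / (2.998×10^8 m/s))
= 1.1042 × (39.735 μs) = 43.9 μs

Δt' ≈ 43.9 μs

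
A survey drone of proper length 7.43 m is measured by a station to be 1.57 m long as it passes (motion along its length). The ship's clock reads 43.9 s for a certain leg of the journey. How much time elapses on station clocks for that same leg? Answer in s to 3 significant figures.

Δt ≈ 208 s

Length contraction ⇒ γ = L₀/L = 7.43/1.57 = 4.7325
Time dilation: Δt = γτ₀ = 4.7325 × 43.9 s = 208 s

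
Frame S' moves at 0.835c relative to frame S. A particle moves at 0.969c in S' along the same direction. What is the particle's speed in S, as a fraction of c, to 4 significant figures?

u ≈ 0.9972c

Relativistic velocity addition: u = (u' + v)/(1 + u'v/c²)
= (0.969 + 0.835)/(1 + 0.969×0.835) = 1.804/1.80911 = 0.9972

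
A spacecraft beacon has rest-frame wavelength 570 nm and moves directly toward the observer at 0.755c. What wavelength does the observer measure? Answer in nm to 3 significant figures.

Relativistic Doppler: λ_obs = λ_src √((1−β)/(1+β))
= 570 × √(0.24500/1.7550) = 570 × 0.37363 = 213 nm

λ_obs ≈ 213 nm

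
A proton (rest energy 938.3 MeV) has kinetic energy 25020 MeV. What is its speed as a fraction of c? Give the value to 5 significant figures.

β ≈ 0.99935

γ = 1 + K/(m₀c²) = 1 + 25020/938.3 = 27.66525
β = √(1 − 1/γ²) = 0.99935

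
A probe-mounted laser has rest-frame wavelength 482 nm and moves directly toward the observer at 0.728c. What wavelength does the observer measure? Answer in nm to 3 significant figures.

λ_obs ≈ 191 nm

Relativistic Doppler: λ_obs = λ_src √((1−β)/(1+β))
= 482 × √(0.27200/1.7280) = 482 × 0.39675 = 191 nm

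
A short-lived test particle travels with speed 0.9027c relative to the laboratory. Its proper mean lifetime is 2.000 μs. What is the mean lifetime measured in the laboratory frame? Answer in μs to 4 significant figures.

γ = 1/√(1 − 0.9027²) = 2.32412
Time dilation: Δt = γτ₀ = 2.32412 × 2.000 μs = 4.648 μs

Δt ≈ 4.648 μs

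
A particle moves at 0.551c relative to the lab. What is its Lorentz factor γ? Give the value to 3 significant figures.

γ ≈ 1.20

γ = 1/√(1 − β²) = 1/√(1 − 0.551²) = 1/√(0.69640) = 1.20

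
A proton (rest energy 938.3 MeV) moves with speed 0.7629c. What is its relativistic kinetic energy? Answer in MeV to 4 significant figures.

K ≈ 513.0 MeV

γ = 1/√(1 − 0.7629²) = 1.54675
K = (γ − 1)m₀c² = (1.54675 − 1) × 938.3 MeV = 0.546751 × 938.3 MeV = 513.0 MeV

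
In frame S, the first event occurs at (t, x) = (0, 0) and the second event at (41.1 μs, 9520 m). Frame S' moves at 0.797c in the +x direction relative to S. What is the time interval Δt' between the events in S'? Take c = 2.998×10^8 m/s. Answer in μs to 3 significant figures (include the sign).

γ = 1/√(1 − 0.797²) = 1.6557
Δt' = γ(Δt − vΔx/c²) = 1.6557 × (41.1 μs − 0.797×9520 m / (2.998×10^8 m/s))
= 1.6557 × (15.792 μs) = 26.1 μs

Δt' ≈ 26.1 μs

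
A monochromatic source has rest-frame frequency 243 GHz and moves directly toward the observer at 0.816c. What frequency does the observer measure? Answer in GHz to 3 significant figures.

Relativistic Doppler: f_obs = f_src √((1+β)/(1−β))
= 243 × √(1.8160/0.18400) = 243 × 3.1416 = 763 GHz

f_obs ≈ 763 GHz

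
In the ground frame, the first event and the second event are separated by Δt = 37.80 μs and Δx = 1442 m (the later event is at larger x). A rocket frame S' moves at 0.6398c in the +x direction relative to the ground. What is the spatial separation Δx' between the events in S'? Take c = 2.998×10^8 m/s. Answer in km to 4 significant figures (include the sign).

Δx' ≈ -7.558 km

γ = 1/√(1 − 0.6398²) = 1.30117
Δx' = γ(Δx − vΔt) = 1.30117 × (1442 m − 0.6398×(2.998×10^8 m/s)×37.80×10^-6 s)
= 1.30117 × (-5808.50 m) = -7.558 km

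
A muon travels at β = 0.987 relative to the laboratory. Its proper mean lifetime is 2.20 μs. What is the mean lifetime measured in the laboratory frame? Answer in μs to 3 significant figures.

γ = 1/√(1 − 0.987²) = 6.2220
Time dilation: Δt = γτ₀ = 6.2220 × 2.20 μs = 13.7 μs

Δt ≈ 13.7 μs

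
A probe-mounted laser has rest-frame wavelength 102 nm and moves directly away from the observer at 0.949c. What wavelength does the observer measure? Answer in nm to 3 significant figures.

λ_obs ≈ 631 nm

Relativistic Doppler: λ_obs = λ_src √((1+β)/(1−β))
= 102 × √(1.9490/0.051000) = 102 × 6.1819 = 631 nm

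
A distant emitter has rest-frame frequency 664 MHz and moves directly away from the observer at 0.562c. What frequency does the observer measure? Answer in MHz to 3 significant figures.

Relativistic Doppler: f_obs = f_src √((1−β)/(1+β))
= 664 × √(0.43800/1.5620) = 664 × 0.52954 = 352 MHz

f_obs ≈ 352 MHz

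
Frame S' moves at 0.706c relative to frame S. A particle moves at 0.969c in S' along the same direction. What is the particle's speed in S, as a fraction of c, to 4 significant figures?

Relativistic velocity addition: u = (u' + v)/(1 + u'v/c²)
= (0.969 + 0.706)/(1 + 0.969×0.706) = 1.675/1.68411 = 0.9946

u ≈ 0.9946c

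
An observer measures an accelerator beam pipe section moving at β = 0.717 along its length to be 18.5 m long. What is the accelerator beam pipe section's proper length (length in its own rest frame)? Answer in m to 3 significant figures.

L₀ ≈ 26.5 m

γ = 1/√(1 − 0.717²) = 1.4346
L₀ = γL = 1.4346 × 18.5 = 26.5 m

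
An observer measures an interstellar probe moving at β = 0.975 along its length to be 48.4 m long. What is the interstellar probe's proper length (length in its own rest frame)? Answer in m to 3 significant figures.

L₀ ≈ 218 m

γ = 1/√(1 − 0.975²) = 4.5004
L₀ = γL = 4.5004 × 48.4 = 218 m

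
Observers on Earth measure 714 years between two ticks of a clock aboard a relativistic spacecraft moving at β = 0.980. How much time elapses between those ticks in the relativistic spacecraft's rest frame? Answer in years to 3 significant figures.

γ = 1/√(1 − 0.980²) = 5.0252
Proper time: τ₀ = Δt/γ = 714/5.0252 = 142 years

τ₀ ≈ 142 years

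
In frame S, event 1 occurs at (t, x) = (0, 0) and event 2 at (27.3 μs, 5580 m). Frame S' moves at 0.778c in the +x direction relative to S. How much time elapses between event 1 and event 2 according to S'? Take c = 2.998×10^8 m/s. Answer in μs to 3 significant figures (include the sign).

γ = 1/√(1 − 0.778²) = 1.5917
Δt' = γ(Δt − vΔx/c²) = 1.5917 × (27.3 μs − 0.778×5580 m / (2.998×10^8 m/s))
= 1.5917 × (12.820 μs) = 20.4 μs

Δt' ≈ 20.4 μs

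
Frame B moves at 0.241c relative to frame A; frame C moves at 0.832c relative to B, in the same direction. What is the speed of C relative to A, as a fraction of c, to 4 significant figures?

u ≈ 0.8938c

Compose boost 2: (0.832 + 0.241)/(1 + 0.832×0.241) = 1.073/1.20051 = 0.8938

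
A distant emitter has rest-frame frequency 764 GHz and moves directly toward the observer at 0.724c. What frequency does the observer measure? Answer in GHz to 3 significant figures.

Relativistic Doppler: f_obs = f_src √((1+β)/(1−β))
= 764 × √(1.7240/0.27600) = 764 × 2.4993 = 1910 GHz

f_obs ≈ 1910 GHz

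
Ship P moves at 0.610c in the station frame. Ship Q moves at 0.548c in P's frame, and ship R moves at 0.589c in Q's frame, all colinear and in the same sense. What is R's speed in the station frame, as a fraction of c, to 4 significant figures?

Compose boost 2: (0.548 + 0.610)/(1 + 0.548×0.610) = 1.158/1.33428 = 0.867884
Compose boost 3: (0.589 + 0.867884)/(1 + 0.589×0.867884) = 1.45688/1.51118 = 0.9641

u ≈ 0.9641c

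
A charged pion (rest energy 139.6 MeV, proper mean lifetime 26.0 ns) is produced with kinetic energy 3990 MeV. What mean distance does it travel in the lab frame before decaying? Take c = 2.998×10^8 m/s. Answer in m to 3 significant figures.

γ = 1 + K/(m₀c²) = 1 + 3990/139.6 = 29.582
β = √(1 − 1/γ²) = 0.99943
Dilated lifetime: γτ₀ = 29.582 × 26.0 ns = 769.12 ns
d = βc·γτ₀ = 0.99943 × (2.998×10^8 m/s) × 7.6912×10^-7 s = 230 m

d ≈ 230 m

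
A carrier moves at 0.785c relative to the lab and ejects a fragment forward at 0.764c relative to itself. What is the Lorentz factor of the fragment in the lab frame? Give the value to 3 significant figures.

u_lab = (0.764 + 0.785)/(1 + 0.764×0.785) = 1.549/1.59974 = 0.968282
γ = 1/√(1 − 0.968282²) = 4.00

γ ≈ 4.00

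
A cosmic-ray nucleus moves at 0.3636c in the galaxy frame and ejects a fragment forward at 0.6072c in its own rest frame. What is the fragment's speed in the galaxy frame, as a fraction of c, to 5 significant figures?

u ≈ 0.79523c

Compose boost 2: (0.6072 + 0.3636)/(1 + 0.6072×0.3636) = 0.97080/1.220778 = 0.79523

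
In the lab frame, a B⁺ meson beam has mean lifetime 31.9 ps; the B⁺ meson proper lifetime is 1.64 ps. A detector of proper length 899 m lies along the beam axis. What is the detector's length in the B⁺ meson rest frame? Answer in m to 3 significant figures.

Time dilation ⇒ γ = Δt/τ₀ = 31.9/1.64 = 19.451
Length contraction: L = L₀/γ = 899/19.451 = 46.2 m

L ≈ 46.2 m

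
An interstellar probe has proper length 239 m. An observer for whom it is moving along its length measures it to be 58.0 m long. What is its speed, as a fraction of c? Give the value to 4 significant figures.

β ≈ 0.9701

γ = L₀/L = 239/58.0 = 4.12069
β = √(1 − 1/γ²) = 0.9701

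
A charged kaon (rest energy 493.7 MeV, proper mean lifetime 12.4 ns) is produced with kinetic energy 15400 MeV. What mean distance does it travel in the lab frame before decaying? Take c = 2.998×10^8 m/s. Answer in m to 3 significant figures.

d ≈ 120 m

γ = 1 + K/(m₀c²) = 1 + 15400/493.7 = 32.193
β = √(1 − 1/γ²) = 0.99952
Dilated lifetime: γτ₀ = 32.193 × 12.4 ns = 399.19 ns
d = βc·γτ₀ = 0.99952 × (2.998×10^8 m/s) × 3.9919×10^-7 s = 120 m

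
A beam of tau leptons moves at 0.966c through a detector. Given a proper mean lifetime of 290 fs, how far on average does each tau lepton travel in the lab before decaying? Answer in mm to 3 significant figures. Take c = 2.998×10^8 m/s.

γ = 1/√(1 − 0.966²) = 3.8678
Dilated lifetime: Δt = γτ₀ = 3.8678 × 290 fs = 1121.7 fs
d = vΔt = 0.966c × 1121.7 fs = 2.8961×10^8 m/s × 1.1217×10^-12 s = 0.325 mm

d ≈ 0.325 mm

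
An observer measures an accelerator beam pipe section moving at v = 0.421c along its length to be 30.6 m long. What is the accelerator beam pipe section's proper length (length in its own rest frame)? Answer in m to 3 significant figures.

γ = 1/√(1 − 0.421²) = 1.1025
L₀ = γL = 1.1025 × 30.6 = 33.7 m

L₀ ≈ 33.7 m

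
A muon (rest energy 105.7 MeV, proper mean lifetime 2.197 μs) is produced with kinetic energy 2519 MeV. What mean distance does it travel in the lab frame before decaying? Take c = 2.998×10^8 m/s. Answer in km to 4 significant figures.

γ = 1 + K/(m₀c²) = 1 + 2519/105.7 = 24.8316
β = √(1 − 1/γ²) = 0.999189
Dilated lifetime: γτ₀ = 24.8316 × 2.197 μs = 54.5550 μs
d = βc·γτ₀ = 0.999189 × (2.998×10^8 m/s) × 5.45550×10^-5 s = 16.34 km

d ≈ 16.34 km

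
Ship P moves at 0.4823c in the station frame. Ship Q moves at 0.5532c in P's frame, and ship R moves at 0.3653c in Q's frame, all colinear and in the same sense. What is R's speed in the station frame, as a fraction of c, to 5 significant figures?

u ≈ 0.91076c

Compose boost 2: (0.5532 + 0.4823)/(1 + 0.5532×0.4823) = 1.0355/1.266808 = 0.8174086
Compose boost 3: (0.3653 + 0.8174086)/(1 + 0.3653×0.8174086) = 1.182709/1.298599 = 0.91076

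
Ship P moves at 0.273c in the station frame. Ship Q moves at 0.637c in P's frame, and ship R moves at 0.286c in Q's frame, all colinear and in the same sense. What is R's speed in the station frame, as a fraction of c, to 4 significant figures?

u ≈ 0.8686c

Compose boost 2: (0.637 + 0.273)/(1 + 0.637×0.273) = 0.9100/1.17390 = 0.775193
Compose boost 3: (0.286 + 0.775193)/(1 + 0.286×0.775193) = 1.06119/1.22171 = 0.8686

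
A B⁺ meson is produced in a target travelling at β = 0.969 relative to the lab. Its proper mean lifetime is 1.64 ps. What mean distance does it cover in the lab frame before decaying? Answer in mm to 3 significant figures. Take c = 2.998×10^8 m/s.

γ = 1/√(1 − 0.969²) = 4.0476
Dilated lifetime: Δt = γτ₀ = 4.0476 × 1.64 ps = 6.6380 ps
d = vΔt = 0.969c × 6.6380 ps = 2.9051×10^8 m/s × 6.6380×10^-12 s = 1.93 mm

d ≈ 1.93 mm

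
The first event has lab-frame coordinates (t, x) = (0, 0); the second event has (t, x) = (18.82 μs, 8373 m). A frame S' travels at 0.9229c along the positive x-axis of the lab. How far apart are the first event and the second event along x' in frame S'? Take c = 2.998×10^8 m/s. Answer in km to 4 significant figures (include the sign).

Δx' ≈ 8.222 km

γ = 1/√(1 − 0.9229²) = 2.59713
Δx' = γ(Δx − vΔt) = 2.59713 × (8373 m − 0.9229×(2.998×10^8 m/s)×18.82×10^-6 s)
= 2.59713 × (3165.78 m) = 8.222 km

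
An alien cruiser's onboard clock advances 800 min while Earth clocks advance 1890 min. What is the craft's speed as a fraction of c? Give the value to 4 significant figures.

β ≈ 0.9060

γ = Δt/τ₀ = 1890/800 = 2.36250
β = √(1 − 1/γ²) = √(1 − 1/2.36250²) = 0.9060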